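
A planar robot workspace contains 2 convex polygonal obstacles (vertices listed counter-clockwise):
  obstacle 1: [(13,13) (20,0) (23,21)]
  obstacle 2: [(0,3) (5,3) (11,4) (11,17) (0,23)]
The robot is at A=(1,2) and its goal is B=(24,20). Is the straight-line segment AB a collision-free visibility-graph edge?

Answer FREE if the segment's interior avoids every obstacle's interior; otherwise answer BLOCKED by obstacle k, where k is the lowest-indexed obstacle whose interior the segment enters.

BLOCKED by obstacle 1

Obstacle 1 [(13,13) (20,0) (23,21)]:
  edge (13,13)–(20,0): crosses AB
  edge (20,0)–(23,21): crosses AB
  edge (23,21)–(13,13): clear
  → BLOCKED
Obstacle 2 [(0,3) (5,3) (11,4) (11,17) (0,23)]:
  edge (0,3)–(5,3): crosses AB
  edge (5,3)–(11,4): clear
  edge (11,4)–(11,17): crosses AB
  edge (11,17)–(0,23): clear
  edge (0,23)–(0,3): clear
  → BLOCKED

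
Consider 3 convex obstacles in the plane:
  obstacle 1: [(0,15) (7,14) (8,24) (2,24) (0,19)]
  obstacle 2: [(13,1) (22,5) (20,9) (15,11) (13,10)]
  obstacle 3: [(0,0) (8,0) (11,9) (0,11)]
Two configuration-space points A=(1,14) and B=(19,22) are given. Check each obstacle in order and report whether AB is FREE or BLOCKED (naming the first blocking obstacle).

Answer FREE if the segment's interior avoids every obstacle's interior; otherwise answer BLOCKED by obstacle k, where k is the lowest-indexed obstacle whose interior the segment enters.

Obstacle 1 [(0,15) (7,14) (8,24) (2,24) (0,19)]:
  edge (0,15)–(7,14): crosses AB
  edge (7,14)–(8,24): crosses AB
  edge (8,24)–(2,24): clear
  edge (2,24)–(0,19): clear
  edge (0,19)–(0,15): clear
  → BLOCKED
Obstacle 2 [(13,1) (22,5) (20,9) (15,11) (13,10)]:
  edge (13,1)–(22,5): clear
  edge (22,5)–(20,9): clear
  edge (20,9)–(15,11): clear
  edge (15,11)–(13,10): clear
  edge (13,10)–(13,1): clear
  midpoint (10,18) outside
  → clear
Obstacle 3 [(0,0) (8,0) (11,9) (0,11)]:
  edge (0,0)–(8,0): clear
  edge (8,0)–(11,9): clear
  edge (11,9)–(0,11): clear
  edge (0,11)–(0,0): clear
  midpoint (10,18) outside
  → clear

BLOCKED by obstacle 1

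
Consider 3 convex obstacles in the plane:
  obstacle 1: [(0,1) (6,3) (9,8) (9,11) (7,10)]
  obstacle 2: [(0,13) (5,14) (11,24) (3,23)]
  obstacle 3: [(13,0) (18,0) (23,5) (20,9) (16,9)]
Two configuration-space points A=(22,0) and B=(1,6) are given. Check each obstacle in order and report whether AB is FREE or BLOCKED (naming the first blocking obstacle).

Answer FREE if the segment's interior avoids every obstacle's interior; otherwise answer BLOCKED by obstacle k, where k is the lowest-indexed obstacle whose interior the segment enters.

BLOCKED by obstacle 1

Obstacle 1 [(0,1) (6,3) (9,8) (9,11) (7,10)]:
  edge (0,1)–(6,3): clear
  edge (6,3)–(9,8): crosses AB
  edge (9,8)–(9,11): clear
  edge (9,11)–(7,10): clear
  edge (7,10)–(0,1): crosses AB
  → BLOCKED
Obstacle 2 [(0,13) (5,14) (11,24) (3,23)]:
  edge (0,13)–(5,14): clear
  edge (5,14)–(11,24): clear
  edge (11,24)–(3,23): clear
  edge (3,23)–(0,13): clear
  midpoint (23/2,3) outside
  → clear
Obstacle 3 [(13,0) (18,0) (23,5) (20,9) (16,9)]:
  edge (13,0)–(18,0): clear
  edge (18,0)–(23,5): crosses AB
  edge (23,5)–(20,9): clear
  edge (20,9)–(16,9): clear
  edge (16,9)–(13,0): crosses AB
  → BLOCKED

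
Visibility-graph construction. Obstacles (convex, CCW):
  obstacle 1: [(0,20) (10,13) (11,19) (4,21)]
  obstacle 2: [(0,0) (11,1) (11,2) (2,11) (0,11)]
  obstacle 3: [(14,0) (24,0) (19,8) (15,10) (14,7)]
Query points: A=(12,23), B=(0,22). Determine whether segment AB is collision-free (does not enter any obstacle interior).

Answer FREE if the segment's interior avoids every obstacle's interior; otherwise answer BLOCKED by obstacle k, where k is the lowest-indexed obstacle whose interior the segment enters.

Obstacle 1 [(0,20) (10,13) (11,19) (4,21)]:
  edge (0,20)–(10,13): clear
  edge (10,13)–(11,19): clear
  edge (11,19)–(4,21): clear
  edge (4,21)–(0,20): clear
  midpoint (6,45/2) outside
  → clear
Obstacle 2 [(0,0) (11,1) (11,2) (2,11) (0,11)]:
  edge (0,0)–(11,1): clear
  edge (11,1)–(11,2): clear
  edge (11,2)–(2,11): clear
  edge (2,11)–(0,11): clear
  edge (0,11)–(0,0): clear
  midpoint (6,45/2) outside
  → clear
Obstacle 3 [(14,0) (24,0) (19,8) (15,10) (14,7)]:
  edge (14,0)–(24,0): clear
  edge (24,0)–(19,8): clear
  edge (19,8)–(15,10): clear
  edge (15,10)–(14,7): clear
  edge (14,7)–(14,0): clear
  midpoint (6,45/2) outside
  → clear

FREE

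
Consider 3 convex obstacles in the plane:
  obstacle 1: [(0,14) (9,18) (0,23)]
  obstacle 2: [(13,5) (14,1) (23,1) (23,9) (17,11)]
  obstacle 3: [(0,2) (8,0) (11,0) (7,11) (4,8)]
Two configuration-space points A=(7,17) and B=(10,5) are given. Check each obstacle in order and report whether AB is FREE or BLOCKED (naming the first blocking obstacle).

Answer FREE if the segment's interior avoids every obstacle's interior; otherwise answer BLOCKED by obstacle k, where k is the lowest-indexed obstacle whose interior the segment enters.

FREE

Obstacle 1 [(0,14) (9,18) (0,23)]:
  edge (0,14)–(9,18): clear
  edge (9,18)–(0,23): clear
  edge (0,23)–(0,14): clear
  midpoint (17/2,11) outside
  → clear
Obstacle 2 [(13,5) (14,1) (23,1) (23,9) (17,11)]:
  edge (13,5)–(14,1): clear
  edge (14,1)–(23,1): clear
  edge (23,1)–(23,9): clear
  edge (23,9)–(17,11): clear
  edge (17,11)–(13,5): clear
  midpoint (17/2,11) outside
  → clear
Obstacle 3 [(0,2) (8,0) (11,0) (7,11) (4,8)]:
  edge (0,2)–(8,0): clear
  edge (8,0)–(11,0): clear
  edge (11,0)–(7,11): clear
  edge (7,11)–(4,8): clear
  edge (4,8)–(0,2): clear
  midpoint (17/2,11) outside
  → clear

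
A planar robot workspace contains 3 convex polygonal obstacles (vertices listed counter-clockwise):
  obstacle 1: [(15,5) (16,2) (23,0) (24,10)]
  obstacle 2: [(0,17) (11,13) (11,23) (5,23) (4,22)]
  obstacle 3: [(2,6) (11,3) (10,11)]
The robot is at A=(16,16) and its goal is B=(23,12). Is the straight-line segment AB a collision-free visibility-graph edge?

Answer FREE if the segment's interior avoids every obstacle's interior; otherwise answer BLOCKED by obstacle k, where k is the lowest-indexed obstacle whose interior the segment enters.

Obstacle 1 [(15,5) (16,2) (23,0) (24,10)]:
  edge (15,5)–(16,2): clear
  edge (16,2)–(23,0): clear
  edge (23,0)–(24,10): clear
  edge (24,10)–(15,5): clear
  midpoint (39/2,14) outside
  → clear
Obstacle 2 [(0,17) (11,13) (11,23) (5,23) (4,22)]:
  edge (0,17)–(11,13): clear
  edge (11,13)–(11,23): clear
  edge (11,23)–(5,23): clear
  edge (5,23)–(4,22): clear
  edge (4,22)–(0,17): clear
  midpoint (39/2,14) outside
  → clear
Obstacle 3 [(2,6) (11,3) (10,11)]:
  edge (2,6)–(11,3): clear
  edge (11,3)–(10,11): clear
  edge (10,11)–(2,6): clear
  midpoint (39/2,14) outside
  → clear

FREE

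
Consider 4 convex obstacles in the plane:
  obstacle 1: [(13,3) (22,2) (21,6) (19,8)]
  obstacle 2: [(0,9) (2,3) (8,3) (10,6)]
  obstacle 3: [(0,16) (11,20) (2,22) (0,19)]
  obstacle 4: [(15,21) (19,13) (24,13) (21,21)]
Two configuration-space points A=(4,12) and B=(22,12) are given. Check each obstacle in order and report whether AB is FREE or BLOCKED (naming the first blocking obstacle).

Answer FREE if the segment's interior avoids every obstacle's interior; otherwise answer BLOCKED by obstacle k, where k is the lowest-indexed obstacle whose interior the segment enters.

Obstacle 1 [(13,3) (22,2) (21,6) (19,8)]:
  edge (13,3)–(22,2): clear
  edge (22,2)–(21,6): clear
  edge (21,6)–(19,8): clear
  edge (19,8)–(13,3): clear
  midpoint (13,12) outside
  → clear
Obstacle 2 [(0,9) (2,3) (8,3) (10,6)]:
  edge (0,9)–(2,3): clear
  edge (2,3)–(8,3): clear
  edge (8,3)–(10,6): clear
  edge (10,6)–(0,9): clear
  midpoint (13,12) outside
  → clear
Obstacle 3 [(0,16) (11,20) (2,22) (0,19)]:
  edge (0,16)–(11,20): clear
  edge (11,20)–(2,22): clear
  edge (2,22)–(0,19): clear
  edge (0,19)–(0,16): clear
  midpoint (13,12) outside
  → clear
Obstacle 4 [(15,21) (19,13) (24,13) (21,21)]:
  edge (15,21)–(19,13): clear
  edge (19,13)–(24,13): clear
  edge (24,13)–(21,21): clear
  edge (21,21)–(15,21): clear
  midpoint (13,12) outside
  → clear

FREE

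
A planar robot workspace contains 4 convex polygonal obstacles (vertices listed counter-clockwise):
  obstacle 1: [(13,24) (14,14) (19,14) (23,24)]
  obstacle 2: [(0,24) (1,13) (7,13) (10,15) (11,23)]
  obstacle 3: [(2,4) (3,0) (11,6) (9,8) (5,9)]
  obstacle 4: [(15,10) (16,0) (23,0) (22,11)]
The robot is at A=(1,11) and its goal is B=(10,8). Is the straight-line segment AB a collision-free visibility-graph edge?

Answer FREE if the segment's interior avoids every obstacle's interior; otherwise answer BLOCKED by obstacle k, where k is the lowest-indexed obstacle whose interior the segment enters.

Obstacle 1 [(13,24) (14,14) (19,14) (23,24)]:
  edge (13,24)–(14,14): clear
  edge (14,14)–(19,14): clear
  edge (19,14)–(23,24): clear
  edge (23,24)–(13,24): clear
  midpoint (11/2,19/2) outside
  → clear
Obstacle 2 [(0,24) (1,13) (7,13) (10,15) (11,23)]:
  edge (0,24)–(1,13): clear
  edge (1,13)–(7,13): clear
  edge (7,13)–(10,15): clear
  edge (10,15)–(11,23): clear
  edge (11,23)–(0,24): clear
  midpoint (11/2,19/2) outside
  → clear
Obstacle 3 [(2,4) (3,0) (11,6) (9,8) (5,9)]:
  edge (2,4)–(3,0): clear
  edge (3,0)–(11,6): clear
  edge (11,6)–(9,8): clear
  edge (9,8)–(5,9): clear
  edge (5,9)–(2,4): clear
  midpoint (11/2,19/2) outside
  → clear
Obstacle 4 [(15,10) (16,0) (23,0) (22,11)]:
  edge (15,10)–(16,0): clear
  edge (16,0)–(23,0): clear
  edge (23,0)–(22,11): clear
  edge (22,11)–(15,10): clear
  midpoint (11/2,19/2) outside
  → clear

FREE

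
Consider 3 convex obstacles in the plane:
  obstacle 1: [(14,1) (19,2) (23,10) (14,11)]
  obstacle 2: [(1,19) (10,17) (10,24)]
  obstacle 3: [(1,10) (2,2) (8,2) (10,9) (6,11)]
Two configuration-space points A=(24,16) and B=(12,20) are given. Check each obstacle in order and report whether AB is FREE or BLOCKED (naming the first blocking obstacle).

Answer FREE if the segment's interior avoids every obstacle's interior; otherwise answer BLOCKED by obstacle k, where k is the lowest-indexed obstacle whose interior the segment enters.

FREE

Obstacle 1 [(14,1) (19,2) (23,10) (14,11)]:
  edge (14,1)–(19,2): clear
  edge (19,2)–(23,10): clear
  edge (23,10)–(14,11): clear
  edge (14,11)–(14,1): clear
  midpoint (18,18) outside
  → clear
Obstacle 2 [(1,19) (10,17) (10,24)]:
  edge (1,19)–(10,17): clear
  edge (10,17)–(10,24): clear
  edge (10,24)–(1,19): clear
  midpoint (18,18) outside
  → clear
Obstacle 3 [(1,10) (2,2) (8,2) (10,9) (6,11)]:
  edge (1,10)–(2,2): clear
  edge (2,2)–(8,2): clear
  edge (8,2)–(10,9): clear
  edge (10,9)–(6,11): clear
  edge (6,11)–(1,10): clear
  midpoint (18,18) outside
  → clear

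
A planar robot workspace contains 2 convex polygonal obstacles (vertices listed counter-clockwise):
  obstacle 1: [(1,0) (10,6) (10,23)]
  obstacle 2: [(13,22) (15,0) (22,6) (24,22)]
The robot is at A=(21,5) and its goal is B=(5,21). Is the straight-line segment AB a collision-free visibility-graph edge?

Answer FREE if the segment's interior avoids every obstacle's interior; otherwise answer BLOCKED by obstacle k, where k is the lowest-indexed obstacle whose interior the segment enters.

Obstacle 1 [(1,0) (10,6) (10,23)]:
  edge (1,0)–(10,6): clear
  edge (10,6)–(10,23): crosses AB
  edge (10,23)–(1,0): crosses AB
  → BLOCKED
Obstacle 2 [(13,22) (15,0) (22,6) (24,22)]:
  edge (13,22)–(15,0): crosses AB
  edge (15,0)–(22,6): crosses AB
  edge (22,6)–(24,22): clear
  edge (24,22)–(13,22): clear
  → BLOCKED

BLOCKED by obstacle 1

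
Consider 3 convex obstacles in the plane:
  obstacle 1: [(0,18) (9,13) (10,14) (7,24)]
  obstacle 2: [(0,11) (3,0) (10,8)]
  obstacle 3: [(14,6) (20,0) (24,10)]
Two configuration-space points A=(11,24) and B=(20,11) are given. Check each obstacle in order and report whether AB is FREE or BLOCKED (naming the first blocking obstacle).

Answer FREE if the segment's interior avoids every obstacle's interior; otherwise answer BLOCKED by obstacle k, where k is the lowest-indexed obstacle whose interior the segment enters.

FREE

Obstacle 1 [(0,18) (9,13) (10,14) (7,24)]:
  edge (0,18)–(9,13): clear
  edge (9,13)–(10,14): clear
  edge (10,14)–(7,24): clear
  edge (7,24)–(0,18): clear
  midpoint (31/2,35/2) outside
  → clear
Obstacle 2 [(0,11) (3,0) (10,8)]:
  edge (0,11)–(3,0): clear
  edge (3,0)–(10,8): clear
  edge (10,8)–(0,11): clear
  midpoint (31/2,35/2) outside
  → clear
Obstacle 3 [(14,6) (20,0) (24,10)]:
  edge (14,6)–(20,0): clear
  edge (20,0)–(24,10): clear
  edge (24,10)–(14,6): clear
  midpoint (31/2,35/2) outside
  → clear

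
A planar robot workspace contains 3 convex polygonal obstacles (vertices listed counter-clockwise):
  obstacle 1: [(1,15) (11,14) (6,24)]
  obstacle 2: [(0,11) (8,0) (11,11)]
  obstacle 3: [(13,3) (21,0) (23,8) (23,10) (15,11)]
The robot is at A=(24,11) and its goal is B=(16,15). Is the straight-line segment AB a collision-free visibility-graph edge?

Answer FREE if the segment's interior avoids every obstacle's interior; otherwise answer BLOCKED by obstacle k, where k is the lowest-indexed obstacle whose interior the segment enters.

Obstacle 1 [(1,15) (11,14) (6,24)]:
  edge (1,15)–(11,14): clear
  edge (11,14)–(6,24): clear
  edge (6,24)–(1,15): clear
  midpoint (20,13) outside
  → clear
Obstacle 2 [(0,11) (8,0) (11,11)]:
  edge (0,11)–(8,0): clear
  edge (8,0)–(11,11): clear
  edge (11,11)–(0,11): clear
  midpoint (20,13) outside
  → clear
Obstacle 3 [(13,3) (21,0) (23,8) (23,10) (15,11)]:
  edge (13,3)–(21,0): clear
  edge (21,0)–(23,8): clear
  edge (23,8)–(23,10): clear
  edge (23,10)–(15,11): clear
  edge (15,11)–(13,3): clear
  midpoint (20,13) outside
  → clear

FREE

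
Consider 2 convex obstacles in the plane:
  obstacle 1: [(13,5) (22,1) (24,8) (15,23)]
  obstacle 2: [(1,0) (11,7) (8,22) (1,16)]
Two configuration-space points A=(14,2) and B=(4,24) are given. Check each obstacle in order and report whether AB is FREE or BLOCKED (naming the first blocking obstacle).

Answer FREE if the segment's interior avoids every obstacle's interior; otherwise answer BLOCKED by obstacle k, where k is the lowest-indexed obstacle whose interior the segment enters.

BLOCKED by obstacle 2

Obstacle 1 [(13,5) (22,1) (24,8) (15,23)]:
  edge (13,5)–(22,1): clear
  edge (22,1)–(24,8): clear
  edge (24,8)–(15,23): clear
  edge (15,23)–(13,5): clear
  midpoint (9,13) outside
  → clear
Obstacle 2 [(1,0) (11,7) (8,22) (1,16)]:
  edge (1,0)–(11,7): clear
  edge (11,7)–(8,22): crosses AB
  edge (8,22)–(1,16): crosses AB
  edge (1,16)–(1,0): clear
  → BLOCKED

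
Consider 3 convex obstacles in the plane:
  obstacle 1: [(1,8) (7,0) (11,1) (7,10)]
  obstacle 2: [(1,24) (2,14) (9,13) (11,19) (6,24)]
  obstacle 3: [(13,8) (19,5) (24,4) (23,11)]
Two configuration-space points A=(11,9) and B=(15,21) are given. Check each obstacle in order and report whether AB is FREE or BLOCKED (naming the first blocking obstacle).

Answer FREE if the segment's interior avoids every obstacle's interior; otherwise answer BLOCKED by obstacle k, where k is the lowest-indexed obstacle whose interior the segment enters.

FREE

Obstacle 1 [(1,8) (7,0) (11,1) (7,10)]:
  edge (1,8)–(7,0): clear
  edge (7,0)–(11,1): clear
  edge (11,1)–(7,10): clear
  edge (7,10)–(1,8): clear
  midpoint (13,15) outside
  → clear
Obstacle 2 [(1,24) (2,14) (9,13) (11,19) (6,24)]:
  edge (1,24)–(2,14): clear
  edge (2,14)–(9,13): clear
  edge (9,13)–(11,19): clear
  edge (11,19)–(6,24): clear
  edge (6,24)–(1,24): clear
  midpoint (13,15) outside
  → clear
Obstacle 3 [(13,8) (19,5) (24,4) (23,11)]:
  edge (13,8)–(19,5): clear
  edge (19,5)–(24,4): clear
  edge (24,4)–(23,11): clear
  edge (23,11)–(13,8): clear
  midpoint (13,15) outside
  → clear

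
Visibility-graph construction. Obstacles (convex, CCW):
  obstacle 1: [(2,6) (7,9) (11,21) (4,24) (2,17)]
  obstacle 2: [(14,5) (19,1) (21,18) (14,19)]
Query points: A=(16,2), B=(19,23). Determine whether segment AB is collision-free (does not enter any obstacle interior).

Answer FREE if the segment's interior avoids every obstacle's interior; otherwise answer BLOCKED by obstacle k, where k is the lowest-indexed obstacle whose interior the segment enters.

Obstacle 1 [(2,6) (7,9) (11,21) (4,24) (2,17)]:
  edge (2,6)–(7,9): clear
  edge (7,9)–(11,21): clear
  edge (11,21)–(4,24): clear
  edge (4,24)–(2,17): clear
  edge (2,17)–(2,6): clear
  midpoint (35/2,25/2) outside
  → clear
Obstacle 2 [(14,5) (19,1) (21,18) (14,19)]:
  edge (14,5)–(19,1): crosses AB
  edge (19,1)–(21,18): clear
  edge (21,18)–(14,19): crosses AB
  edge (14,19)–(14,5): clear
  → BLOCKED

BLOCKED by obstacle 2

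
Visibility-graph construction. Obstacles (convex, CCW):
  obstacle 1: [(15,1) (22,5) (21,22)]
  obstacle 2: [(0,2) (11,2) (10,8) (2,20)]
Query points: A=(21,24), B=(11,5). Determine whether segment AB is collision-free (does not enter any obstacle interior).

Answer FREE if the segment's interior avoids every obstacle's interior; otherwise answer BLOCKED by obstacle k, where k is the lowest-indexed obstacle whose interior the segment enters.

Obstacle 1 [(15,1) (22,5) (21,22)]:
  edge (15,1)–(22,5): clear
  edge (22,5)–(21,22): clear
  edge (21,22)–(15,1): clear
  midpoint (16,29/2) outside
  → clear
Obstacle 2 [(0,2) (11,2) (10,8) (2,20)]:
  edge (0,2)–(11,2): clear
  edge (11,2)–(10,8): clear
  edge (10,8)–(2,20): clear
  edge (2,20)–(0,2): clear
  midpoint (16,29/2) outside
  → clear

FREE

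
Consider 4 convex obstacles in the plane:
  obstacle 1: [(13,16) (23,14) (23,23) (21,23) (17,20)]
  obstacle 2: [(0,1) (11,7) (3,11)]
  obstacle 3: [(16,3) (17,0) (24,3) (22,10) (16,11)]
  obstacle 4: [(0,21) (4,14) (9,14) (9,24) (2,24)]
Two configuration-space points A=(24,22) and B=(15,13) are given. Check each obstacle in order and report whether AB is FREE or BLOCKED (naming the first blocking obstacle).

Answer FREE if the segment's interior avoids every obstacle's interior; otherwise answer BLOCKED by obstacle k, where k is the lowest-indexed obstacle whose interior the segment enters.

Obstacle 1 [(13,16) (23,14) (23,23) (21,23) (17,20)]:
  edge (13,16)–(23,14): crosses AB
  edge (23,14)–(23,23): crosses AB
  edge (23,23)–(21,23): clear
  edge (21,23)–(17,20): clear
  edge (17,20)–(13,16): clear
  → BLOCKED
Obstacle 2 [(0,1) (11,7) (3,11)]:
  edge (0,1)–(11,7): clear
  edge (11,7)–(3,11): clear
  edge (3,11)–(0,1): clear
  midpoint (39/2,35/2) outside
  → clear
Obstacle 3 [(16,3) (17,0) (24,3) (22,10) (16,11)]:
  edge (16,3)–(17,0): clear
  edge (17,0)–(24,3): clear
  edge (24,3)–(22,10): clear
  edge (22,10)–(16,11): clear
  edge (16,11)–(16,3): clear
  midpoint (39/2,35/2) outside
  → clear
Obstacle 4 [(0,21) (4,14) (9,14) (9,24) (2,24)]:
  edge (0,21)–(4,14): clear
  edge (4,14)–(9,14): clear
  edge (9,14)–(9,24): clear
  edge (9,24)–(2,24): clear
  edge (2,24)–(0,21): clear
  midpoint (39/2,35/2) outside
  → clear

BLOCKED by obstacle 1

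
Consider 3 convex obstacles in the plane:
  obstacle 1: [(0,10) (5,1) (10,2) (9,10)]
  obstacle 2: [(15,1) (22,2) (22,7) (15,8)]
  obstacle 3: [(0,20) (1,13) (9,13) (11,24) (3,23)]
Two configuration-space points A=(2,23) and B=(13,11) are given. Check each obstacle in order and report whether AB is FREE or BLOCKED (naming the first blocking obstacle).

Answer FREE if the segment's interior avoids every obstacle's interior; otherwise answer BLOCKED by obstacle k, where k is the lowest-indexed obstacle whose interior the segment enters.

BLOCKED by obstacle 3

Obstacle 1 [(0,10) (5,1) (10,2) (9,10)]:
  edge (0,10)–(5,1): clear
  edge (5,1)–(10,2): clear
  edge (10,2)–(9,10): clear
  edge (9,10)–(0,10): clear
  midpoint (15/2,17) outside
  → clear
Obstacle 2 [(15,1) (22,2) (22,7) (15,8)]:
  edge (15,1)–(22,2): clear
  edge (22,2)–(22,7): clear
  edge (22,7)–(15,8): clear
  edge (15,8)–(15,1): clear
  midpoint (15/2,17) outside
  → clear
Obstacle 3 [(0,20) (1,13) (9,13) (11,24) (3,23)]:
  edge (0,20)–(1,13): clear
  edge (1,13)–(9,13): clear
  edge (9,13)–(11,24): crosses AB
  edge (11,24)–(3,23): clear
  edge (3,23)–(0,20): crosses AB
  → BLOCKED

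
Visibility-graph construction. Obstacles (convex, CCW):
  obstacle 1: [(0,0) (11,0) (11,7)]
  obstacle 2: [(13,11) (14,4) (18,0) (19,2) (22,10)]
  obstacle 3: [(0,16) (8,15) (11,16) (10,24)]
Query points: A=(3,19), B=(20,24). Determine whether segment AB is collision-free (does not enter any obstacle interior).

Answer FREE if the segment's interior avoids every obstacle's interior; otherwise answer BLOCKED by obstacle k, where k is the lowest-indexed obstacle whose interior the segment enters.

Obstacle 1 [(0,0) (11,0) (11,7)]:
  edge (0,0)–(11,0): clear
  edge (11,0)–(11,7): clear
  edge (11,7)–(0,0): clear
  midpoint (23/2,43/2) outside
  → clear
Obstacle 2 [(13,11) (14,4) (18,0) (19,2) (22,10)]:
  edge (13,11)–(14,4): clear
  edge (14,4)–(18,0): clear
  edge (18,0)–(19,2): clear
  edge (19,2)–(22,10): clear
  edge (22,10)–(13,11): clear
  midpoint (23/2,43/2) outside
  → clear
Obstacle 3 [(0,16) (8,15) (11,16) (10,24)]:
  edge (0,16)–(8,15): clear
  edge (8,15)–(11,16): clear
  edge (11,16)–(10,24): crosses AB
  edge (10,24)–(0,16): crosses AB
  → BLOCKED

BLOCKED by obstacle 3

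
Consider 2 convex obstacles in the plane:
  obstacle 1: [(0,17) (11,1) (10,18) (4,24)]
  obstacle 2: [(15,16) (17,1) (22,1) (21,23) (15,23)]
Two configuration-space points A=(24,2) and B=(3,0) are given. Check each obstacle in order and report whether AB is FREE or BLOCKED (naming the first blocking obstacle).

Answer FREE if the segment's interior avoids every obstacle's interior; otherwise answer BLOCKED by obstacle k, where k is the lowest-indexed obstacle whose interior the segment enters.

BLOCKED by obstacle 2

Obstacle 1 [(0,17) (11,1) (10,18) (4,24)]:
  edge (0,17)–(11,1): clear
  edge (11,1)–(10,18): clear
  edge (10,18)–(4,24): clear
  edge (4,24)–(0,17): clear
  midpoint (27/2,1) outside
  → clear
Obstacle 2 [(15,16) (17,1) (22,1) (21,23) (15,23)]:
  edge (15,16)–(17,1): crosses AB
  edge (17,1)–(22,1): clear
  edge (22,1)–(21,23): crosses AB
  edge (21,23)–(15,23): clear
  edge (15,23)–(15,16): clear
  → BLOCKED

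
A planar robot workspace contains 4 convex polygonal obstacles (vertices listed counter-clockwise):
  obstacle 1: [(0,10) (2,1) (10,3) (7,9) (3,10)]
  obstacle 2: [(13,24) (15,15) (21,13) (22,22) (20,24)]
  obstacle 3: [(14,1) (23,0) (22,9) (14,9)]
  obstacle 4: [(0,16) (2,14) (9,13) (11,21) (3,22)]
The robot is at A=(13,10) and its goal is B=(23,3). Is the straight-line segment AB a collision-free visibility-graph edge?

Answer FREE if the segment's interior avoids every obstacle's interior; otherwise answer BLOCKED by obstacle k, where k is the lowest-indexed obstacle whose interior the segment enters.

Obstacle 1 [(0,10) (2,1) (10,3) (7,9) (3,10)]:
  edge (0,10)–(2,1): clear
  edge (2,1)–(10,3): clear
  edge (10,3)–(7,9): clear
  edge (7,9)–(3,10): clear
  edge (3,10)–(0,10): clear
  midpoint (18,13/2) outside
  → clear
Obstacle 2 [(13,24) (15,15) (21,13) (22,22) (20,24)]:
  edge (13,24)–(15,15): clear
  edge (15,15)–(21,13): clear
  edge (21,13)–(22,22): clear
  edge (22,22)–(20,24): clear
  edge (20,24)–(13,24): clear
  midpoint (18,13/2) outside
  → clear
Obstacle 3 [(14,1) (23,0) (22,9) (14,9)]:
  edge (14,1)–(23,0): clear
  edge (23,0)–(22,9): crosses AB
  edge (22,9)–(14,9): crosses AB
  edge (14,9)–(14,1): clear
  → BLOCKED
Obstacle 4 [(0,16) (2,14) (9,13) (11,21) (3,22)]:
  edge (0,16)–(2,14): clear
  edge (2,14)–(9,13): clear
  edge (9,13)–(11,21): clear
  edge (11,21)–(3,22): clear
  edge (3,22)–(0,16): clear
  midpoint (18,13/2) outside
  → clear

BLOCKED by obstacle 3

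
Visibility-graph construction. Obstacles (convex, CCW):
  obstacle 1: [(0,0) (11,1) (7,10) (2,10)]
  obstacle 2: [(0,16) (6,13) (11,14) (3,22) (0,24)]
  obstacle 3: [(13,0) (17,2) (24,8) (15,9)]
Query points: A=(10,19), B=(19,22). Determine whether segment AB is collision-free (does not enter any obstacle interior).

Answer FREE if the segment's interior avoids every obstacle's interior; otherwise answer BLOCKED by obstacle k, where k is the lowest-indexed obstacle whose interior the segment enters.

FREE

Obstacle 1 [(0,0) (11,1) (7,10) (2,10)]:
  edge (0,0)–(11,1): clear
  edge (11,1)–(7,10): clear
  edge (7,10)–(2,10): clear
  edge (2,10)–(0,0): clear
  midpoint (29/2,41/2) outside
  → clear
Obstacle 2 [(0,16) (6,13) (11,14) (3,22) (0,24)]:
  edge (0,16)–(6,13): clear
  edge (6,13)–(11,14): clear
  edge (11,14)–(3,22): clear
  edge (3,22)–(0,24): clear
  edge (0,24)–(0,16): clear
  midpoint (29/2,41/2) outside
  → clear
Obstacle 3 [(13,0) (17,2) (24,8) (15,9)]:
  edge (13,0)–(17,2): clear
  edge (17,2)–(24,8): clear
  edge (24,8)–(15,9): clear
  edge (15,9)–(13,0): clear
  midpoint (29/2,41/2) outside
  → clear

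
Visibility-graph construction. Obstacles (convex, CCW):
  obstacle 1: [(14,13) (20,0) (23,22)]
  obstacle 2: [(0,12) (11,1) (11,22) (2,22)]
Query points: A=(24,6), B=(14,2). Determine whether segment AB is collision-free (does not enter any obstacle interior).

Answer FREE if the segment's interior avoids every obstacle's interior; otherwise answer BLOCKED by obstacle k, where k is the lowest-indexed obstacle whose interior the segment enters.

BLOCKED by obstacle 1

Obstacle 1 [(14,13) (20,0) (23,22)]:
  edge (14,13)–(20,0): crosses AB
  edge (20,0)–(23,22): crosses AB
  edge (23,22)–(14,13): clear
  → BLOCKED
Obstacle 2 [(0,12) (11,1) (11,22) (2,22)]:
  edge (0,12)–(11,1): clear
  edge (11,1)–(11,22): clear
  edge (11,22)–(2,22): clear
  edge (2,22)–(0,12): clear
  midpoint (19,4) outside
  → clear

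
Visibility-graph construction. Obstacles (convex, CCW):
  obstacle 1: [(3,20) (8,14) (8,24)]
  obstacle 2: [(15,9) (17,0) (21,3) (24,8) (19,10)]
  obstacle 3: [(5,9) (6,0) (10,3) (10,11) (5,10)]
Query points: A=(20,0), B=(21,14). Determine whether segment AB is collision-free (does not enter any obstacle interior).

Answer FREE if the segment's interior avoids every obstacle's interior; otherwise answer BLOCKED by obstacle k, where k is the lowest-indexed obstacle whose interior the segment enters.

Obstacle 1 [(3,20) (8,14) (8,24)]:
  edge (3,20)–(8,14): clear
  edge (8,14)–(8,24): clear
  edge (8,24)–(3,20): clear
  midpoint (41/2,7) outside
  → clear
Obstacle 2 [(15,9) (17,0) (21,3) (24,8) (19,10)]:
  edge (15,9)–(17,0): clear
  edge (17,0)–(21,3): crosses AB
  edge (21,3)–(24,8): clear
  edge (24,8)–(19,10): crosses AB
  edge (19,10)–(15,9): clear
  → BLOCKED
Obstacle 3 [(5,9) (6,0) (10,3) (10,11) (5,10)]:
  edge (5,9)–(6,0): clear
  edge (6,0)–(10,3): clear
  edge (10,3)–(10,11): clear
  edge (10,11)–(5,10): clear
  edge (5,10)–(5,9): clear
  midpoint (41/2,7) outside
  → clear

BLOCKED by obstacle 2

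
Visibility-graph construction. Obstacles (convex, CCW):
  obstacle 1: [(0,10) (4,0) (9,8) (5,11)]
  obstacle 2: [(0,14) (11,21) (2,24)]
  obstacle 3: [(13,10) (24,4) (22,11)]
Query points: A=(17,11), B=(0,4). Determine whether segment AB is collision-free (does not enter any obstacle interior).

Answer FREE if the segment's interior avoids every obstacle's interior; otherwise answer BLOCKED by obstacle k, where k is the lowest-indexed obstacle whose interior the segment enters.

Obstacle 1 [(0,10) (4,0) (9,8) (5,11)]:
  edge (0,10)–(4,0): crosses AB
  edge (4,0)–(9,8): crosses AB
  edge (9,8)–(5,11): clear
  edge (5,11)–(0,10): clear
  → BLOCKED
Obstacle 2 [(0,14) (11,21) (2,24)]:
  edge (0,14)–(11,21): clear
  edge (11,21)–(2,24): clear
  edge (2,24)–(0,14): clear
  midpoint (17/2,15/2) outside
  → clear
Obstacle 3 [(13,10) (24,4) (22,11)]:
  edge (13,10)–(24,4): crosses AB
  edge (24,4)–(22,11): clear
  edge (22,11)–(13,10): crosses AB
  → BLOCKED

BLOCKED by obstacle 1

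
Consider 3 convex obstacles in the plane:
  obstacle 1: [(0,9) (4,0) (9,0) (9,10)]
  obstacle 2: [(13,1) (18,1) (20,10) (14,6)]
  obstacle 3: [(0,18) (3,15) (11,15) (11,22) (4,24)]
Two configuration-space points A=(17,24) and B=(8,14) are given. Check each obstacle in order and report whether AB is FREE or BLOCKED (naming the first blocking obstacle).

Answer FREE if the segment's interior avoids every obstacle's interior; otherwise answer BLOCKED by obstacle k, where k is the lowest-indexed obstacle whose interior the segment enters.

Obstacle 1 [(0,9) (4,0) (9,0) (9,10)]:
  edge (0,9)–(4,0): clear
  edge (4,0)–(9,0): clear
  edge (9,0)–(9,10): clear
  edge (9,10)–(0,9): clear
  midpoint (25/2,19) outside
  → clear
Obstacle 2 [(13,1) (18,1) (20,10) (14,6)]:
  edge (13,1)–(18,1): clear
  edge (18,1)–(20,10): clear
  edge (20,10)–(14,6): clear
  edge (14,6)–(13,1): clear
  midpoint (25/2,19) outside
  → clear
Obstacle 3 [(0,18) (3,15) (11,15) (11,22) (4,24)]:
  edge (0,18)–(3,15): clear
  edge (3,15)–(11,15): crosses AB
  edge (11,15)–(11,22): crosses AB
  edge (11,22)–(4,24): clear
  edge (4,24)–(0,18): clear
  → BLOCKED

BLOCKED by obstacle 3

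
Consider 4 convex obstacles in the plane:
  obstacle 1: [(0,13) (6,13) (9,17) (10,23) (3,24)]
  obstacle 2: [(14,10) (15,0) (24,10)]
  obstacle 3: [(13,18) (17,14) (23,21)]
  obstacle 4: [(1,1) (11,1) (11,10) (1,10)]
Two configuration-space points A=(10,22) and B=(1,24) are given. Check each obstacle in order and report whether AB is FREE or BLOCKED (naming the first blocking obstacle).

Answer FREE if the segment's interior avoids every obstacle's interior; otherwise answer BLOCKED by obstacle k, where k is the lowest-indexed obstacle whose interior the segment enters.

Obstacle 1 [(0,13) (6,13) (9,17) (10,23) (3,24)]:
  edge (0,13)–(6,13): clear
  edge (6,13)–(9,17): clear
  edge (9,17)–(10,23): crosses AB
  edge (10,23)–(3,24): clear
  edge (3,24)–(0,13): crosses AB
  → BLOCKED
Obstacle 2 [(14,10) (15,0) (24,10)]:
  edge (14,10)–(15,0): clear
  edge (15,0)–(24,10): clear
  edge (24,10)–(14,10): clear
  midpoint (11/2,23) outside
  → clear
Obstacle 3 [(13,18) (17,14) (23,21)]:
  edge (13,18)–(17,14): clear
  edge (17,14)–(23,21): clear
  edge (23,21)–(13,18): clear
  midpoint (11/2,23) outside
  → clear
Obstacle 4 [(1,1) (11,1) (11,10) (1,10)]:
  edge (1,1)–(11,1): clear
  edge (11,1)–(11,10): clear
  edge (11,10)–(1,10): clear
  edge (1,10)–(1,1): clear
  midpoint (11/2,23) outside
  → clear

BLOCKED by obstacle 1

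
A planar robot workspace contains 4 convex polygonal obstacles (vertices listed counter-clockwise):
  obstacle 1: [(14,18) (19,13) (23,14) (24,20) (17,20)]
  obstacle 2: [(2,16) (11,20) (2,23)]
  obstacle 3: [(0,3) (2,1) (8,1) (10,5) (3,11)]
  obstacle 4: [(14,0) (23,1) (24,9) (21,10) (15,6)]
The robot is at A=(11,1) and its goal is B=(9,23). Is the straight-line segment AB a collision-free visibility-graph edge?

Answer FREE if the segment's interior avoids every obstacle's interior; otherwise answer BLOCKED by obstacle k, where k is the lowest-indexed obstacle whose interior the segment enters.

Obstacle 1 [(14,18) (19,13) (23,14) (24,20) (17,20)]:
  edge (14,18)–(19,13): clear
  edge (19,13)–(23,14): clear
  edge (23,14)–(24,20): clear
  edge (24,20)–(17,20): clear
  edge (17,20)–(14,18): clear
  midpoint (10,12) outside
  → clear
Obstacle 2 [(2,16) (11,20) (2,23)]:
  edge (2,16)–(11,20): crosses AB
  edge (11,20)–(2,23): crosses AB
  edge (2,23)–(2,16): clear
  → BLOCKED
Obstacle 3 [(0,3) (2,1) (8,1) (10,5) (3,11)]:
  edge (0,3)–(2,1): clear
  edge (2,1)–(8,1): clear
  edge (8,1)–(10,5): clear
  edge (10,5)–(3,11): clear
  edge (3,11)–(0,3): clear
  midpoint (10,12) outside
  → clear
Obstacle 4 [(14,0) (23,1) (24,9) (21,10) (15,6)]:
  edge (14,0)–(23,1): clear
  edge (23,1)–(24,9): clear
  edge (24,9)–(21,10): clear
  edge (21,10)–(15,6): clear
  edge (15,6)–(14,0): clear
  midpoint (10,12) outside
  → clear

BLOCKED by obstacle 2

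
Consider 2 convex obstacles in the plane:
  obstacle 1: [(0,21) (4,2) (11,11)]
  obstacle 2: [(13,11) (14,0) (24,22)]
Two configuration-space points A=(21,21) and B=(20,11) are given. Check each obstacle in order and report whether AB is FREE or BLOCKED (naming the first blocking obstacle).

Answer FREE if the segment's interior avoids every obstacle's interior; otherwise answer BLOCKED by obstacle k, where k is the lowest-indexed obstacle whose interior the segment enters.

Obstacle 1 [(0,21) (4,2) (11,11)]:
  edge (0,21)–(4,2): clear
  edge (4,2)–(11,11): clear
  edge (11,11)–(0,21): clear
  midpoint (41/2,16) outside
  → clear
Obstacle 2 [(13,11) (14,0) (24,22)]:
  edge (13,11)–(14,0): clear
  edge (14,0)–(24,22): crosses AB
  edge (24,22)–(13,11): crosses AB
  → BLOCKED

BLOCKED by obstacle 2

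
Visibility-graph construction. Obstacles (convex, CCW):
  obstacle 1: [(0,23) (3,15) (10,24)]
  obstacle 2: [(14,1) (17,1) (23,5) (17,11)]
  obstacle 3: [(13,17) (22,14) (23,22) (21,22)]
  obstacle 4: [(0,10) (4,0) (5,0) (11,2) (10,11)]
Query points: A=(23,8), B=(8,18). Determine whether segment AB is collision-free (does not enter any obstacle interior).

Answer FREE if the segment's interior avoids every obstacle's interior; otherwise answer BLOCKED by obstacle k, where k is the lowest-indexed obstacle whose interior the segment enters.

Obstacle 1 [(0,23) (3,15) (10,24)]:
  edge (0,23)–(3,15): clear
  edge (3,15)–(10,24): clear
  edge (10,24)–(0,23): clear
  midpoint (31/2,13) outside
  → clear
Obstacle 2 [(14,1) (17,1) (23,5) (17,11)]:
  edge (14,1)–(17,1): clear
  edge (17,1)–(23,5): clear
  edge (23,5)–(17,11): clear
  edge (17,11)–(14,1): clear
  midpoint (31/2,13) outside
  → clear
Obstacle 3 [(13,17) (22,14) (23,22) (21,22)]:
  edge (13,17)–(22,14): clear
  edge (22,14)–(23,22): clear
  edge (23,22)–(21,22): clear
  edge (21,22)–(13,17): clear
  midpoint (31/2,13) outside
  → clear
Obstacle 4 [(0,10) (4,0) (5,0) (11,2) (10,11)]:
  edge (0,10)–(4,0): clear
  edge (4,0)–(5,0): clear
  edge (5,0)–(11,2): clear
  edge (11,2)–(10,11): clear
  edge (10,11)–(0,10): clear
  midpoint (31/2,13) outside
  → clear

FREE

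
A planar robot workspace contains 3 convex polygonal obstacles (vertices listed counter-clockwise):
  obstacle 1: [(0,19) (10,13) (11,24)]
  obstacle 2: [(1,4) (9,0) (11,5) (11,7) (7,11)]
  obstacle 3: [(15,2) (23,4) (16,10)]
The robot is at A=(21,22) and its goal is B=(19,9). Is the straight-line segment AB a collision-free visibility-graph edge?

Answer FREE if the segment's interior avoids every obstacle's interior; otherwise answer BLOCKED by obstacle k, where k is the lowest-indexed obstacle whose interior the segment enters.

FREE

Obstacle 1 [(0,19) (10,13) (11,24)]:
  edge (0,19)–(10,13): clear
  edge (10,13)–(11,24): clear
  edge (11,24)–(0,19): clear
  midpoint (20,31/2) outside
  → clear
Obstacle 2 [(1,4) (9,0) (11,5) (11,7) (7,11)]:
  edge (1,4)–(9,0): clear
  edge (9,0)–(11,5): clear
  edge (11,5)–(11,7): clear
  edge (11,7)–(7,11): clear
  edge (7,11)–(1,4): clear
  midpoint (20,31/2) outside
  → clear
Obstacle 3 [(15,2) (23,4) (16,10)]:
  edge (15,2)–(23,4): clear
  edge (23,4)–(16,10): clear
  edge (16,10)–(15,2): clear
  midpoint (20,31/2) outside
  → clear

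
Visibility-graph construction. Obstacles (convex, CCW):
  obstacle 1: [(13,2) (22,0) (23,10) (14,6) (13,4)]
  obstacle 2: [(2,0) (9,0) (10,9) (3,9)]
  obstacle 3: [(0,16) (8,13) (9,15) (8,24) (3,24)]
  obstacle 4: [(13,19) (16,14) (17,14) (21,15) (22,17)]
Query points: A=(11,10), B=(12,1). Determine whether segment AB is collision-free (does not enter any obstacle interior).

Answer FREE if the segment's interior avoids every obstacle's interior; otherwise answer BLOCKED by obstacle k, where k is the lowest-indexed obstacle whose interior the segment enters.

Obstacle 1 [(13,2) (22,0) (23,10) (14,6) (13,4)]:
  edge (13,2)–(22,0): clear
  edge (22,0)–(23,10): clear
  edge (23,10)–(14,6): clear
  edge (14,6)–(13,4): clear
  edge (13,4)–(13,2): clear
  midpoint (23/2,11/2) outside
  → clear
Obstacle 2 [(2,0) (9,0) (10,9) (3,9)]:
  edge (2,0)–(9,0): clear
  edge (9,0)–(10,9): clear
  edge (10,9)–(3,9): clear
  edge (3,9)–(2,0): clear
  midpoint (23/2,11/2) outside
  → clear
Obstacle 3 [(0,16) (8,13) (9,15) (8,24) (3,24)]:
  edge (0,16)–(8,13): clear
  edge (8,13)–(9,15): clear
  edge (9,15)–(8,24): clear
  edge (8,24)–(3,24): clear
  edge (3,24)–(0,16): clear
  midpoint (23/2,11/2) outside
  → clear
Obstacle 4 [(13,19) (16,14) (17,14) (21,15) (22,17)]:
  edge (13,19)–(16,14): clear
  edge (16,14)–(17,14): clear
  edge (17,14)–(21,15): clear
  edge (21,15)–(22,17): clear
  edge (22,17)–(13,19): clear
  midpoint (23/2,11/2) outside
  → clear

FREE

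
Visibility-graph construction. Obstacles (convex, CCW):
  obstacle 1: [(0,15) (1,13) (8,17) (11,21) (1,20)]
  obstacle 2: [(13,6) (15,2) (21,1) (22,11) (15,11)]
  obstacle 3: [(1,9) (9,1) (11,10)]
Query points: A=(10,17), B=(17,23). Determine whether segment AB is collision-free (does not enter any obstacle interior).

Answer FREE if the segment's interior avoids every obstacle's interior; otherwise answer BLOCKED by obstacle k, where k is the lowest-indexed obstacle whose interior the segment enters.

FREE

Obstacle 1 [(0,15) (1,13) (8,17) (11,21) (1,20)]:
  edge (0,15)–(1,13): clear
  edge (1,13)–(8,17): clear
  edge (8,17)–(11,21): clear
  edge (11,21)–(1,20): clear
  edge (1,20)–(0,15): clear
  midpoint (27/2,20) outside
  → clear
Obstacle 2 [(13,6) (15,2) (21,1) (22,11) (15,11)]:
  edge (13,6)–(15,2): clear
  edge (15,2)–(21,1): clear
  edge (21,1)–(22,11): clear
  edge (22,11)–(15,11): clear
  edge (15,11)–(13,6): clear
  midpoint (27/2,20) outside
  → clear
Obstacle 3 [(1,9) (9,1) (11,10)]:
  edge (1,9)–(9,1): clear
  edge (9,1)–(11,10): clear
  edge (11,10)–(1,9): clear
  midpoint (27/2,20) outside
  → clear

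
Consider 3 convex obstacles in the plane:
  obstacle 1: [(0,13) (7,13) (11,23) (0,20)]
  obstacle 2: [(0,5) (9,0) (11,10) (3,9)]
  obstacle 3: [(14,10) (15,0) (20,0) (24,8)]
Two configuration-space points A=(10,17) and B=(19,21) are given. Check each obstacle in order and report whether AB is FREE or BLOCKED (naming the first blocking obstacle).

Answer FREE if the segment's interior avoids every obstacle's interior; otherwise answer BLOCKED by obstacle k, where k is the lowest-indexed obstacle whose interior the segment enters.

Obstacle 1 [(0,13) (7,13) (11,23) (0,20)]:
  edge (0,13)–(7,13): clear
  edge (7,13)–(11,23): clear
  edge (11,23)–(0,20): clear
  edge (0,20)–(0,13): clear
  midpoint (29/2,19) outside
  → clear
Obstacle 2 [(0,5) (9,0) (11,10) (3,9)]:
  edge (0,5)–(9,0): clear
  edge (9,0)–(11,10): clear
  edge (11,10)–(3,9): clear
  edge (3,9)–(0,5): clear
  midpoint (29/2,19) outside
  → clear
Obstacle 3 [(14,10) (15,0) (20,0) (24,8)]:
  edge (14,10)–(15,0): clear
  edge (15,0)–(20,0): clear
  edge (20,0)–(24,8): clear
  edge (24,8)–(14,10): clear
  midpoint (29/2,19) outside
  → clear

FREE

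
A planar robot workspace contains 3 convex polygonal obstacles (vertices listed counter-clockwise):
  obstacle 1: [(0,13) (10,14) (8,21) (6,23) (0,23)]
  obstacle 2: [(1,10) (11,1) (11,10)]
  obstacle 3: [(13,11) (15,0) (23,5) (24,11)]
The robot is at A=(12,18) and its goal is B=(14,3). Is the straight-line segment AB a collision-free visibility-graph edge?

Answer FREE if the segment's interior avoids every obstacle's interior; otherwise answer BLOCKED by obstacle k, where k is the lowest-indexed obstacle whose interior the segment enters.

Obstacle 1 [(0,13) (10,14) (8,21) (6,23) (0,23)]:
  edge (0,13)–(10,14): clear
  edge (10,14)–(8,21): clear
  edge (8,21)–(6,23): clear
  edge (6,23)–(0,23): clear
  edge (0,23)–(0,13): clear
  midpoint (13,21/2) outside
  → clear
Obstacle 2 [(1,10) (11,1) (11,10)]:
  edge (1,10)–(11,1): clear
  edge (11,1)–(11,10): clear
  edge (11,10)–(1,10): clear
  midpoint (13,21/2) outside
  → clear
Obstacle 3 [(13,11) (15,0) (23,5) (24,11)]:
  edge (13,11)–(15,0): clear
  edge (15,0)–(23,5): clear
  edge (23,5)–(24,11): clear
  edge (24,11)–(13,11): clear
  midpoint (13,21/2) outside
  → clear

FREE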